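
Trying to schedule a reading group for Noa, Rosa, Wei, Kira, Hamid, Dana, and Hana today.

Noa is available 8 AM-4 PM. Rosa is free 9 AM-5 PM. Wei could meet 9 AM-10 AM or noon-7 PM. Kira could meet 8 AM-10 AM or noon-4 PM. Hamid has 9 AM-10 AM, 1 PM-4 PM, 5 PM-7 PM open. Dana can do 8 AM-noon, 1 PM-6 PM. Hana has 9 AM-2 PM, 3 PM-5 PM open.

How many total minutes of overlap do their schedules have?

Noa ∩ Rosa: 09:00-16:00.
Noa ∩ Rosa ∩ Wei: 09:00-10:00, 12:00-16:00.
Noa ∩ Rosa ∩ Wei ∩ Kira: 09:00-10:00, 12:00-16:00.
Noa ∩ Rosa ∩ Wei ∩ Kira ∩ Hamid: 09:00-10:00, 13:00-16:00.
Noa ∩ Rosa ∩ Wei ∩ Kira ∩ Hamid ∩ Dana: 09:00-10:00, 13:00-16:00.
Noa ∩ Rosa ∩ Wei ∩ Kira ∩ Hamid ∩ Dana ∩ Hana: 09:00-10:00, 13:00-14:00, 15:00-16:00.
Summing the common windows: 60 + 60 + 60 = 180 minutes.

180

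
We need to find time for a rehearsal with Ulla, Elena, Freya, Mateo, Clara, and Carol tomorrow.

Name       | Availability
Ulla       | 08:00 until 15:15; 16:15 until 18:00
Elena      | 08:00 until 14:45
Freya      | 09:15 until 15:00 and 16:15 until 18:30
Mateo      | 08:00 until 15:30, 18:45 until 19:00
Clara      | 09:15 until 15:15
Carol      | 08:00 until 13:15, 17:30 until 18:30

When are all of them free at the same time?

Ulla ∩ Elena: 08:00-14:45.
Ulla ∩ Elena ∩ Freya: 09:15-14:45.
Ulla ∩ Elena ∩ Freya ∩ Mateo: 09:15-14:45.
Ulla ∩ Elena ∩ Freya ∩ Mateo ∩ Clara: 09:15-14:45.
Ulla ∩ Elena ∩ Freya ∩ Mateo ∩ Clara ∩ Carol: 09:15-13:15.
Those are the intersection windows.

09:15-13:15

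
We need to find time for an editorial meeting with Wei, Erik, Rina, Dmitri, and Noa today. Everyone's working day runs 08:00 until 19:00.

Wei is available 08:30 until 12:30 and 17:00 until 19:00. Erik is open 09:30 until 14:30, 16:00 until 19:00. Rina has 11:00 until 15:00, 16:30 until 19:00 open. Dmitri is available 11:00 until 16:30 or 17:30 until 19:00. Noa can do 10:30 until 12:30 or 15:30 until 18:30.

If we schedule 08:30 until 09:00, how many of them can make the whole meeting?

Wei can make the full 08:30-09:00 slot — that's 1.

1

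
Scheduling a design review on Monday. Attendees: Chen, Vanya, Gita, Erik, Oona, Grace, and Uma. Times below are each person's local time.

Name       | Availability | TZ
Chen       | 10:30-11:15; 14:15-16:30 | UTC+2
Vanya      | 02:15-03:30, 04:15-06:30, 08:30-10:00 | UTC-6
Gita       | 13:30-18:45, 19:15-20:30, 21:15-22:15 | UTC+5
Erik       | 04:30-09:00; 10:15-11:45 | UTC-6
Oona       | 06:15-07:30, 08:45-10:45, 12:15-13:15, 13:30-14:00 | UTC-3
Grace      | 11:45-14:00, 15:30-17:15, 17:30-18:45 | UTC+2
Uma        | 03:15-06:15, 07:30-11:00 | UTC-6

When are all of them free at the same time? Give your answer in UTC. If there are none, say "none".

none

Chen in UTC: 08:30-09:15, 12:15-14:30 (subtract 2h to convert from UTC+2).
Vanya in UTC: 08:15-09:30, 10:15-12:30, 14:30-16:00 (add 6h to convert from UTC-6).
Gita in UTC: 08:30-13:45, 14:15-15:30, 16:15-17:15 (subtract 5h to convert from UTC+5).
Erik in UTC: 10:30-15:00, 16:15-17:45 (add 6h to convert from UTC-6).
Oona in UTC: 09:15-10:30, 11:45-13:45, 15:15-16:15, 16:30-17:00 (add 3h to convert from UTC-3).
Grace in UTC: 09:45-12:00, 13:30-15:15, 15:30-16:45 (subtract 2h to convert from UTC+2).
Uma in UTC: 09:15-12:15, 13:30-17:00 (add 6h to convert from UTC-6).
Chen ∩ Vanya: 08:30-09:15, 12:15-12:30.
Chen ∩ Vanya ∩ Gita: 08:30-09:15, 12:15-12:30.
Chen ∩ Vanya ∩ Gita ∩ Erik: 12:15-12:30.
Chen ∩ Vanya ∩ Gita ∩ Erik ∩ Oona: 12:15-12:30.
Chen ∩ Vanya ∩ Gita ∩ Erik ∩ Oona ∩ Grace: ∅.
Chen ∩ Vanya ∩ Gita ∩ Erik ∩ Oona ∩ Grace ∩ Uma: ∅.
There is no time when everyone is free.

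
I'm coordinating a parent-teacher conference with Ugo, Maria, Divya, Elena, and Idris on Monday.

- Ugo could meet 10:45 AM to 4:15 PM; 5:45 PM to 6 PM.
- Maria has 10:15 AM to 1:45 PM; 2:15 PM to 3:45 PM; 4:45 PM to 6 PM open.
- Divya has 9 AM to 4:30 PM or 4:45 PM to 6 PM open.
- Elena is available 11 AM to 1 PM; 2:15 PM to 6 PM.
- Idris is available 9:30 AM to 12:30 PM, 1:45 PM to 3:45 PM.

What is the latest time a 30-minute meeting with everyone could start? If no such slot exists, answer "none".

15:15

Ugo ∩ Maria: 10:45-13:45, 14:15-15:45, 17:45-18:00.
Ugo ∩ Maria ∩ Divya: 10:45-13:45, 14:15-15:45, 17:45-18:00.
Ugo ∩ Maria ∩ Divya ∩ Elena: 11:00-13:00, 14:15-15:45, 17:45-18:00.
Ugo ∩ Maria ∩ Divya ∩ Elena ∩ Idris: 11:00-12:30, 14:15-15:45.
The last common window of at least 30 minutes is 14:15-15:45; a 30-minute meeting can start as late as 15:15 and still end by 15:45.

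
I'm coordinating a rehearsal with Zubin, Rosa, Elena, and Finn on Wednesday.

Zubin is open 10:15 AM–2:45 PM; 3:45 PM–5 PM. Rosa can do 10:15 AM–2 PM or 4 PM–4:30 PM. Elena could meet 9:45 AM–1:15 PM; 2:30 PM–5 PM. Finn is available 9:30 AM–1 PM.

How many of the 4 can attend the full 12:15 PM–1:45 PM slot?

2

Zubin and Rosa can make the full 12:15-13:45 slot — that's 2.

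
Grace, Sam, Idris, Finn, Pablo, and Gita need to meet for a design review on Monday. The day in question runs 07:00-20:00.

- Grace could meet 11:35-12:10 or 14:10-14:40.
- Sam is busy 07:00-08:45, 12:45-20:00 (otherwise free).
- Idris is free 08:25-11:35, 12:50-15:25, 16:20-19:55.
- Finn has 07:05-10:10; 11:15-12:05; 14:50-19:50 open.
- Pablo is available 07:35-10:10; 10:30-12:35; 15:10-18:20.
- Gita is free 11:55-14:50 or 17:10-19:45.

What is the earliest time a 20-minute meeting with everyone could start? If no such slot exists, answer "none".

Grace free: 11:35-12:10, 14:10-14:40.
Sam free: 08:45-12:45 (invert busy blocks within the working day).
Idris free: 08:25-11:35, 12:50-15:25, 16:20-19:55.
Finn free: 07:05-10:10, 11:15-12:05, 14:50-19:50.
Pablo free: 07:35-10:10, 10:30-12:35, 15:10-18:20.
Gita free: 11:55-14:50, 17:10-19:45.
Grace ∩ Sam: 11:35-12:10.
Grace ∩ Sam ∩ Idris: ∅.
Grace ∩ Sam ∩ Idris ∩ Finn: ∅.
Grace ∩ Sam ∩ Idris ∩ Finn ∩ Pablo: ∅.
Grace ∩ Sam ∩ Idris ∩ Finn ∩ Pablo ∩ Gita: ∅.
There is no time when everyone is free.
No common window is at least 20 minutes long.

none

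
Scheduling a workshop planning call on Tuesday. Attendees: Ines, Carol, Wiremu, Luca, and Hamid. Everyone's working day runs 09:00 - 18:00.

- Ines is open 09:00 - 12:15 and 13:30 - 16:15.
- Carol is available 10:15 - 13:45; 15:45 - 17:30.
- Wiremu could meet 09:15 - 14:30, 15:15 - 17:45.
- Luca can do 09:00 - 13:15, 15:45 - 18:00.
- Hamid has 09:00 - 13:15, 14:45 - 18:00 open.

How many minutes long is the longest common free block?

Ines ∩ Carol: 10:15-12:15, 13:30-13:45, 15:45-16:15.
Ines ∩ Carol ∩ Wiremu: 10:15-12:15, 13:30-13:45, 15:45-16:15.
Ines ∩ Carol ∩ Wiremu ∩ Luca: 10:15-12:15, 15:45-16:15.
Ines ∩ Carol ∩ Wiremu ∩ Luca ∩ Hamid: 10:15-12:15, 15:45-16:15.
So the common availability across everyone is 10:15-12:15, 15:45-16:15.
The longest is 10:15-12:15 at 120 minutes.

120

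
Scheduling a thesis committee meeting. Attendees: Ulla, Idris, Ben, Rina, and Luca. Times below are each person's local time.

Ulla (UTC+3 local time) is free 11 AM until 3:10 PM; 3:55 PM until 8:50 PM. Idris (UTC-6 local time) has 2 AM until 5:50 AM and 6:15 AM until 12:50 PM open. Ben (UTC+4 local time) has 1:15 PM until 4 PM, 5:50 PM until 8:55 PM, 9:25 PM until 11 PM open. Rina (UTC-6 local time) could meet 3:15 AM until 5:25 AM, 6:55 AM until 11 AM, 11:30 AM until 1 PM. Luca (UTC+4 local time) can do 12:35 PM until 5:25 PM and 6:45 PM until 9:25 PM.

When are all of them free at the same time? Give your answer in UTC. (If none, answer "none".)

09:15-11:25, 14:45-16:55

Ulla in UTC: 08:00-12:10, 12:55-17:50 (subtract 3h to convert from UTC+3).
Idris in UTC: 08:00-11:50, 12:15-18:50 (add 6h to convert from UTC-6).
Ben in UTC: 09:15-12:00, 13:50-16:55, 17:25-19:00 (subtract 4h to convert from UTC+4).
Rina in UTC: 09:15-11:25, 12:55-17:00, 17:30-19:00 (add 6h to convert from UTC-6).
Luca in UTC: 08:35-13:25, 14:45-17:25 (subtract 4h to convert from UTC+4).
Ulla ∩ Idris: 08:00-11:50, 12:55-17:50.
Ulla ∩ Idris ∩ Ben: 09:15-11:50, 13:50-16:55, 17:25-17:50.
Ulla ∩ Idris ∩ Ben ∩ Rina: 09:15-11:25, 13:50-16:55, 17:30-17:50.
Ulla ∩ Idris ∩ Ben ∩ Rina ∩ Luca: 09:15-11:25, 14:45-16:55.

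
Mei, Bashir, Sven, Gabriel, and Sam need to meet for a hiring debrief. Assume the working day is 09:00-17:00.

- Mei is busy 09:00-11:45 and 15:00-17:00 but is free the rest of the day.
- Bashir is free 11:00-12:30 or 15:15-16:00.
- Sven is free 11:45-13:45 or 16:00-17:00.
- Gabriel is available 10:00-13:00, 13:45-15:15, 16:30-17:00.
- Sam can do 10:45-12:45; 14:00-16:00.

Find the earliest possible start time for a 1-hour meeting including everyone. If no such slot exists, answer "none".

Mei free: 11:45-15:00 (invert busy blocks within the working day).
Bashir free: 11:00-12:30, 15:15-16:00.
Sven free: 11:45-13:45, 16:00-17:00.
Gabriel free: 10:00-13:00, 13:45-15:15, 16:30-17:00.
Sam free: 10:45-12:45, 14:00-16:00.
Mei ∩ Bashir: 11:45-12:30.
Mei ∩ Bashir ∩ Sven: 11:45-12:30.
Mei ∩ Bashir ∩ Sven ∩ Gabriel: 11:45-12:30.
Mei ∩ Bashir ∩ Sven ∩ Gabriel ∩ Sam: 11:45-12:30.
No common window is at least 60 minutes long.

none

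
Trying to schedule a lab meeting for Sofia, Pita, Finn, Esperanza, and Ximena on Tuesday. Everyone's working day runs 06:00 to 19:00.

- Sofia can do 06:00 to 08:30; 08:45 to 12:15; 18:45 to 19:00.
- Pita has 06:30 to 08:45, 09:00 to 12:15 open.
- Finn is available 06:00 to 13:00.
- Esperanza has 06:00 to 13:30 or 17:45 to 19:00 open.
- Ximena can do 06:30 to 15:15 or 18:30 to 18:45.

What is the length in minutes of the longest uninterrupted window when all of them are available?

Sofia ∩ Pita: 06:30-08:30, 09:00-12:15.
Sofia ∩ Pita ∩ Finn: 06:30-08:30, 09:00-12:15.
Sofia ∩ Pita ∩ Finn ∩ Esperanza: 06:30-08:30, 09:00-12:15.
Sofia ∩ Pita ∩ Finn ∩ Esperanza ∩ Ximena: 06:30-08:30, 09:00-12:15.
Those are the intersection windows.
The longest is 09:00-12:15 at 195 minutes.

195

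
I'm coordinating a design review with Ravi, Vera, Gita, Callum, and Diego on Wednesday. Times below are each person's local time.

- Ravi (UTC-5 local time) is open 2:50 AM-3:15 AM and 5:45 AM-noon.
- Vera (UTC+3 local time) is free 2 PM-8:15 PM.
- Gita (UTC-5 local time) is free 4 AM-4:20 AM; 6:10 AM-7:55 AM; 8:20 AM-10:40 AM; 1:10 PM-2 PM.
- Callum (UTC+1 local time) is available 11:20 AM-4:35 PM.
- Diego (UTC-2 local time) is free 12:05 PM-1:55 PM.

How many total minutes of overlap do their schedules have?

Ravi in UTC: 07:50-08:15, 10:45-17:00 (add 5h to convert from UTC-5).
Vera in UTC: 11:00-17:15 (subtract 3h to convert from UTC+3).
Gita in UTC: 09:00-09:20, 11:10-12:55, 13:20-15:40, 18:10-19:00 (add 5h to convert from UTC-5).
Callum in UTC: 10:20-15:35 (subtract 1h to convert from UTC+1).
Diego in UTC: 14:05-15:55 (add 2h to convert from UTC-2).
Ravi ∩ Vera: 11:00-17:00.
Ravi ∩ Vera ∩ Gita: 11:10-12:55, 13:20-15:40.
Ravi ∩ Vera ∩ Gita ∩ Callum: 11:10-12:55, 13:20-15:35.
Ravi ∩ Vera ∩ Gita ∩ Callum ∩ Diego: 14:05-15:35.
That's a single block of 90 minutes.

90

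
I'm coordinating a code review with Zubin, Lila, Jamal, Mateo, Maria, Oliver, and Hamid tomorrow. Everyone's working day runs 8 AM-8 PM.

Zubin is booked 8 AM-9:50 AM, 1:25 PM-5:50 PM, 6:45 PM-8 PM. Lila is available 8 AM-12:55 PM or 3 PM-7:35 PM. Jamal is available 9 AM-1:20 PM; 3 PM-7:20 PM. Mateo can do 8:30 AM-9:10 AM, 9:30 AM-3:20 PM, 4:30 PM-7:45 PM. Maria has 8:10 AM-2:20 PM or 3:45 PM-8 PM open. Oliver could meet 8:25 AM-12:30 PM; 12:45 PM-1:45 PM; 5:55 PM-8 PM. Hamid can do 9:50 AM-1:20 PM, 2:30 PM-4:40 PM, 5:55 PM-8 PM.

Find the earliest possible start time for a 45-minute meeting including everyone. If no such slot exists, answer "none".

Zubin free: 09:50-13:25, 17:50-18:45 (invert busy blocks within the working day).
Lila free: 08:00-12:55, 15:00-19:35.
Jamal free: 09:00-13:20, 15:00-19:20.
Mateo free: 08:30-09:10, 09:30-15:20, 16:30-19:45.
Maria free: 08:10-14:20, 15:45-20:00.
Oliver free: 08:25-12:30, 12:45-13:45, 17:55-20:00.
Hamid free: 09:50-13:20, 14:30-16:40, 17:55-20:00.
Zubin ∩ Lila: 09:50-12:55, 17:50-18:45.
Zubin ∩ Lila ∩ Jamal: 09:50-12:55, 17:50-18:45.
Zubin ∩ Lila ∩ Jamal ∩ Mateo: 09:50-12:55, 17:50-18:45.
Zubin ∩ Lila ∩ Jamal ∩ Mateo ∩ Maria: 09:50-12:55, 17:50-18:45.
Zubin ∩ Lila ∩ Jamal ∩ Mateo ∩ Maria ∩ Oliver: 09:50-12:30, 12:45-12:55, 17:55-18:45.
Zubin ∩ Lila ∩ Jamal ∩ Mateo ∩ Maria ∩ Oliver ∩ Hamid: 09:50-12:30, 12:45-12:55, 17:55-18:45.
The first common window of at least 45 minutes is 09:50-12:30, so the earliest start is 09:50.

09:50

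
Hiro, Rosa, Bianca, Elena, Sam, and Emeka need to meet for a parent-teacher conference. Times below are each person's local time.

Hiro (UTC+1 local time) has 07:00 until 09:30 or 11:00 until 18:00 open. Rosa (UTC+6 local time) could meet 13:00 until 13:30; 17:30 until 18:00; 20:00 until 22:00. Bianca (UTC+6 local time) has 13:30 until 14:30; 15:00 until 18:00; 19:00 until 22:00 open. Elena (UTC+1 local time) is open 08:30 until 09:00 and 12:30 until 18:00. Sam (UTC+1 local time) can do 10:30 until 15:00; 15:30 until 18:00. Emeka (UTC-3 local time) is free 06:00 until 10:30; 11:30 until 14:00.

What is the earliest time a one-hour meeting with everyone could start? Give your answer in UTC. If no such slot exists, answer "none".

14:30

Hiro in UTC: 06:00-08:30, 10:00-17:00 (subtract 1h to convert from UTC+1).
Rosa in UTC: 07:00-07:30, 11:30-12:00, 14:00-16:00 (subtract 6h to convert from UTC+6).
Bianca in UTC: 07:30-08:30, 09:00-12:00, 13:00-16:00 (subtract 6h to convert from UTC+6).
Elena in UTC: 07:30-08:00, 11:30-17:00 (subtract 1h to convert from UTC+1).
Sam in UTC: 09:30-14:00, 14:30-17:00 (subtract 1h to convert from UTC+1).
Emeka in UTC: 09:00-13:30, 14:30-17:00 (add 3h to convert from UTC-3).
Hiro ∩ Rosa: 07:00-07:30, 11:30-12:00, 14:00-16:00.
Hiro ∩ Rosa ∩ Bianca: 11:30-12:00, 14:00-16:00.
Hiro ∩ Rosa ∩ Bianca ∩ Elena: 11:30-12:00, 14:00-16:00.
Hiro ∩ Rosa ∩ Bianca ∩ Elena ∩ Sam: 11:30-12:00, 14:30-16:00.
Hiro ∩ Rosa ∩ Bianca ∩ Elena ∩ Sam ∩ Emeka: 11:30-12:00, 14:30-16:00.
Those are the intersection windows.
The first common window of at least 60 minutes is 14:30-16:00, so the earliest start is 14:30.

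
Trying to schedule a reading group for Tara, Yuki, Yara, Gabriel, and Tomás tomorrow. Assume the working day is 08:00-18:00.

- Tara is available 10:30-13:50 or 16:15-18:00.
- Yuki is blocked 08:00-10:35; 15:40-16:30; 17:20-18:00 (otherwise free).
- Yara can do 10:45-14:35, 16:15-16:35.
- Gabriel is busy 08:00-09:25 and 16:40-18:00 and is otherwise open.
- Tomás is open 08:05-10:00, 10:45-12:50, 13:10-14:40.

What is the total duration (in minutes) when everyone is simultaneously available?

165

Tara free: 10:30-13:50, 16:15-18:00.
Yuki free: 10:35-15:40, 16:30-17:20 (invert busy blocks within the working day).
Yara free: 10:45-14:35, 16:15-16:35.
Gabriel free: 09:25-16:40 (invert busy blocks within the working day).
Tomás free: 08:05-10:00, 10:45-12:50, 13:10-14:40.
Tara ∩ Yuki: 10:35-13:50, 16:30-17:20.
Tara ∩ Yuki ∩ Yara: 10:45-13:50, 16:30-16:35.
Tara ∩ Yuki ∩ Yara ∩ Gabriel: 10:45-13:50, 16:30-16:35.
Tara ∩ Yuki ∩ Yara ∩ Gabriel ∩ Tomás: 10:45-12:50, 13:10-13:50.
Summing the common windows: 125 + 40 = 165 minutes.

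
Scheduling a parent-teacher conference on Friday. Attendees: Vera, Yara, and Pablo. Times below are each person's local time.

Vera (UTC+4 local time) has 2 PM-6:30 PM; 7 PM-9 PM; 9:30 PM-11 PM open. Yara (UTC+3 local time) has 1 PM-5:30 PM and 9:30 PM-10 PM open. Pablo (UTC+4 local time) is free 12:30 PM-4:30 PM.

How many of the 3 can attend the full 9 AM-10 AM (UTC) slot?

Vera in UTC: 10:00-14:30, 15:00-17:00, 17:30-19:00 (subtract 4h to convert from UTC+4).
Yara in UTC: 10:00-14:30, 18:30-19:00 (subtract 3h to convert from UTC+3).
Pablo in UTC: 08:30-12:30 (subtract 4h to convert from UTC+4).
Pablo can make the full 09:00-10:00 slot — that's 1.

1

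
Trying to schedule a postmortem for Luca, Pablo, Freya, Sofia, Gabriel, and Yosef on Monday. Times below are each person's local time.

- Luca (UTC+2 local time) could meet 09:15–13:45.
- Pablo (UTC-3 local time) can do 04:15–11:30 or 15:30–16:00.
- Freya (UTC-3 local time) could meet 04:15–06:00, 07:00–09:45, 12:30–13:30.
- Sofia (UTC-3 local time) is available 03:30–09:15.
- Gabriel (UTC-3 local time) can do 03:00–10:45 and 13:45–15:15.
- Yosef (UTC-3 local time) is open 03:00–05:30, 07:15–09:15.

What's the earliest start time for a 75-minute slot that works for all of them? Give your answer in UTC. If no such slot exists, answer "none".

07:15

Luca in UTC: 07:15-11:45 (subtract 2h to convert from UTC+2).
Pablo in UTC: 07:15-14:30, 18:30-19:00 (add 3h to convert from UTC-3).
Freya in UTC: 07:15-09:00, 10:00-12:45, 15:30-16:30 (add 3h to convert from UTC-3).
Sofia in UTC: 06:30-12:15 (add 3h to convert from UTC-3).
Gabriel in UTC: 06:00-13:45, 16:45-18:15 (add 3h to convert from UTC-3).
Yosef in UTC: 06:00-08:30, 10:15-12:15 (add 3h to convert from UTC-3).
Luca ∩ Pablo: 07:15-11:45.
Luca ∩ Pablo ∩ Freya: 07:15-09:00, 10:00-11:45.
Luca ∩ Pablo ∩ Freya ∩ Sofia: 07:15-09:00, 10:00-11:45.
Luca ∩ Pablo ∩ Freya ∩ Sofia ∩ Gabriel: 07:15-09:00, 10:00-11:45.
Luca ∩ Pablo ∩ Freya ∩ Sofia ∩ Gabriel ∩ Yosef: 07:15-08:30, 10:15-11:45.
So the common availability across everyone is 07:15-08:30, 10:15-11:45.
The first common window of at least 75 minutes is 07:15-08:30, so the earliest start is 07:15.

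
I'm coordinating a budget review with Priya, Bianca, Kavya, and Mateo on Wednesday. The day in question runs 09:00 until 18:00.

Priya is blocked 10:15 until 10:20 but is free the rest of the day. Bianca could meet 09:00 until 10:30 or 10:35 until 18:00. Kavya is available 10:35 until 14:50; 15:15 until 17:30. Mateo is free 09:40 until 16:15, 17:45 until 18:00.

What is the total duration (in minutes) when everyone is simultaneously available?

Priya free: 09:00-10:15, 10:20-18:00 (invert busy blocks within the working day).
Bianca free: 09:00-10:30, 10:35-18:00.
Kavya free: 10:35-14:50, 15:15-17:30.
Mateo free: 09:40-16:15, 17:45-18:00.
Priya ∩ Bianca: 09:00-10:15, 10:20-10:30, 10:35-18:00.
Priya ∩ Bianca ∩ Kavya: 10:35-14:50, 15:15-17:30.
Priya ∩ Bianca ∩ Kavya ∩ Mateo: 10:35-14:50, 15:15-16:15.
Summing the common windows: 255 + 60 = 315 minutes.

315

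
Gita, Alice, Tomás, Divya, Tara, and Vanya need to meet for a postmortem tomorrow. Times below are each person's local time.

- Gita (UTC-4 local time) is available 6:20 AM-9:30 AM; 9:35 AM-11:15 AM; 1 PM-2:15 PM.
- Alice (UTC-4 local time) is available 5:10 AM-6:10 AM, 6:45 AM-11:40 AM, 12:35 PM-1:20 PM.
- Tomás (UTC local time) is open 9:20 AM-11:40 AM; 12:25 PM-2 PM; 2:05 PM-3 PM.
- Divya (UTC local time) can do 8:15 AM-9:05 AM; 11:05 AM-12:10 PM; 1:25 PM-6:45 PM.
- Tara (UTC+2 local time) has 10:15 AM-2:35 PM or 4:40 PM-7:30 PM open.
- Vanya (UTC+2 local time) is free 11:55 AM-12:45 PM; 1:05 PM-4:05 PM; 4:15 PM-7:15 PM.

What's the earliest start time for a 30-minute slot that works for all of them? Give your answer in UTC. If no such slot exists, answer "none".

Gita in UTC: 10:20-13:30, 13:35-15:15, 17:00-18:15 (add 4h to convert from UTC-4).
Alice in UTC: 09:10-10:10, 10:45-15:40, 16:35-17:20 (add 4h to convert from UTC-4).
Tomás in UTC: 09:20-11:40, 12:25-14:00, 14:05-15:00.
Divya in UTC: 08:15-09:05, 11:05-12:10, 13:25-18:45.
Tara in UTC: 08:15-12:35, 14:40-17:30 (subtract 2h to convert from UTC+2).
Vanya in UTC: 09:55-10:45, 11:05-14:05, 14:15-17:15 (subtract 2h to convert from UTC+2).
Gita ∩ Alice: 10:45-13:30, 13:35-15:15, 17:00-17:20.
Gita ∩ Alice ∩ Tomás: 10:45-11:40, 12:25-13:30, 13:35-14:00, 14:05-15:00.
Gita ∩ Alice ∩ Tomás ∩ Divya: 11:05-11:40, 13:25-13:30, 13:35-14:00, 14:05-15:00.
Gita ∩ Alice ∩ Tomás ∩ Divya ∩ Tara: 11:05-11:40, 14:40-15:00.
Gita ∩ Alice ∩ Tomás ∩ Divya ∩ Tara ∩ Vanya: 11:05-11:40, 14:40-15:00.
Those are the intersection windows.
The first common window of at least 30 minutes is 11:05-11:40, so the earliest start is 11:05.

11:05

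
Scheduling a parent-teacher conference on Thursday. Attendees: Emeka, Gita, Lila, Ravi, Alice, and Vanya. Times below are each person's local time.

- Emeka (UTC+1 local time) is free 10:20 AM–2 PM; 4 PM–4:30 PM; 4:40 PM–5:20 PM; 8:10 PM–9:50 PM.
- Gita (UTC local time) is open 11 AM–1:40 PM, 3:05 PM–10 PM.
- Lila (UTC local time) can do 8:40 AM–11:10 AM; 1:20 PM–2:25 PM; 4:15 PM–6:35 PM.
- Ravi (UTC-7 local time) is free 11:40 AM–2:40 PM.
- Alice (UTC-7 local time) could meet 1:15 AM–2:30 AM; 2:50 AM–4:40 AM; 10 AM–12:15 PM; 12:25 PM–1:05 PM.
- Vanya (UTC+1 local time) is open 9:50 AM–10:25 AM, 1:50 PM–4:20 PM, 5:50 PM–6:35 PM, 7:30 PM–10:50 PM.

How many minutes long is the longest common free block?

0

Emeka in UTC: 09:20-13:00, 15:00-15:30, 15:40-16:20, 19:10-20:50 (subtract 1h to convert from UTC+1).
Gita in UTC: 11:00-13:40, 15:05-22:00.
Lila in UTC: 08:40-11:10, 13:20-14:25, 16:15-18:35.
Ravi in UTC: 18:40-21:40 (add 7h to convert from UTC-7).
Alice in UTC: 08:15-09:30, 09:50-11:40, 17:00-19:15, 19:25-20:05 (add 7h to convert from UTC-7).
Vanya in UTC: 08:50-09:25, 12:50-15:20, 16:50-17:35, 18:30-21:50 (subtract 1h to convert from UTC+1).
Emeka ∩ Gita: 11:00-13:00, 15:05-15:30, 15:40-16:20, 19:10-20:50.
Emeka ∩ Gita ∩ Lila: 11:00-11:10, 16:15-16:20.
Emeka ∩ Gita ∩ Lila ∩ Ravi: ∅.
Emeka ∩ Gita ∩ Lila ∩ Ravi ∩ Alice: ∅.
Emeka ∩ Gita ∩ Lila ∩ Ravi ∩ Alice ∩ Vanya: ∅.
There is no time when everyone is free.
No common window exists, so the longest block is 0 minutes.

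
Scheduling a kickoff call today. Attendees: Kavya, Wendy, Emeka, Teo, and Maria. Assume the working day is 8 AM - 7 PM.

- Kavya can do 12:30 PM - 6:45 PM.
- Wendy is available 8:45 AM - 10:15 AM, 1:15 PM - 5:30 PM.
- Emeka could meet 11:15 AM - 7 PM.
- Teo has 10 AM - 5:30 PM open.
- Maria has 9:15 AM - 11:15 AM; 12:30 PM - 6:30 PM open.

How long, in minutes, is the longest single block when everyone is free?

255

Kavya ∩ Wendy: 13:15-17:30.
Kavya ∩ Wendy ∩ Emeka: 13:15-17:30.
Kavya ∩ Wendy ∩ Emeka ∩ Teo: 13:15-17:30.
Kavya ∩ Wendy ∩ Emeka ∩ Teo ∩ Maria: 13:15-17:30.
The longest is 13:15-17:30 at 255 minutes.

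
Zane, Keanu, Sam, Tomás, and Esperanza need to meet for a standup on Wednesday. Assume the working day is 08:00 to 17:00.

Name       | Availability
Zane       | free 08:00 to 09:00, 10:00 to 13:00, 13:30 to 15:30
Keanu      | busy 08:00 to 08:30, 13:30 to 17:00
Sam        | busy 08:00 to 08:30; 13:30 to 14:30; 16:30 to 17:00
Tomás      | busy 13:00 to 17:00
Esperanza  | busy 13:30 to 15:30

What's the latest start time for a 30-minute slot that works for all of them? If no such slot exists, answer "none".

12:30

Zane free: 08:00-09:00, 10:00-13:00, 13:30-15:30.
Keanu free: 08:30-13:30 (invert busy blocks within the working day).
Sam free: 08:30-13:30, 14:30-16:30 (invert busy blocks within the working day).
Tomás free: 08:00-13:00 (invert busy blocks within the working day).
Esperanza free: 08:00-13:30, 15:30-17:00 (invert busy blocks within the working day).
Zane ∩ Keanu: 08:30-09:00, 10:00-13:00.
Zane ∩ Keanu ∩ Sam: 08:30-09:00, 10:00-13:00.
Zane ∩ Keanu ∩ Sam ∩ Tomás: 08:30-09:00, 10:00-13:00.
Zane ∩ Keanu ∩ Sam ∩ Tomás ∩ Esperanza: 08:30-09:00, 10:00-13:00.
The last common window of at least 30 minutes is 10:00-13:00; a 30-minute meeting can start as late as 12:30 and still end by 13:00.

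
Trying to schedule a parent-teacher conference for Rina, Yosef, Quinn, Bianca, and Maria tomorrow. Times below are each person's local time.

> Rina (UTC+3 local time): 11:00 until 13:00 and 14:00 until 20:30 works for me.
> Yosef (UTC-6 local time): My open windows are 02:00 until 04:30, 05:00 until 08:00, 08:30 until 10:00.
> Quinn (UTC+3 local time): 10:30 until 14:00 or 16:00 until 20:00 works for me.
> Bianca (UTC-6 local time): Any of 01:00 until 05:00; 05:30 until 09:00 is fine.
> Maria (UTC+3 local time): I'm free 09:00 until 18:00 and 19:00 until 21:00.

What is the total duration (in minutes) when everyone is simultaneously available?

210

Rina in UTC: 08:00-10:00, 11:00-17:30 (subtract 3h to convert from UTC+3).
Yosef in UTC: 08:00-10:30, 11:00-14:00, 14:30-16:00 (add 6h to convert from UTC-6).
Quinn in UTC: 07:30-11:00, 13:00-17:00 (subtract 3h to convert from UTC+3).
Bianca in UTC: 07:00-11:00, 11:30-15:00 (add 6h to convert from UTC-6).
Maria in UTC: 06:00-15:00, 16:00-18:00 (subtract 3h to convert from UTC+3).
Rina ∩ Yosef: 08:00-10:00, 11:00-14:00, 14:30-16:00.
Rina ∩ Yosef ∩ Quinn: 08:00-10:00, 13:00-14:00, 14:30-16:00.
Rina ∩ Yosef ∩ Quinn ∩ Bianca: 08:00-10:00, 13:00-14:00, 14:30-15:00.
Rina ∩ Yosef ∩ Quinn ∩ Bianca ∩ Maria: 08:00-10:00, 13:00-14:00, 14:30-15:00.
Summing the common windows: 120 + 60 + 30 = 210 minutes.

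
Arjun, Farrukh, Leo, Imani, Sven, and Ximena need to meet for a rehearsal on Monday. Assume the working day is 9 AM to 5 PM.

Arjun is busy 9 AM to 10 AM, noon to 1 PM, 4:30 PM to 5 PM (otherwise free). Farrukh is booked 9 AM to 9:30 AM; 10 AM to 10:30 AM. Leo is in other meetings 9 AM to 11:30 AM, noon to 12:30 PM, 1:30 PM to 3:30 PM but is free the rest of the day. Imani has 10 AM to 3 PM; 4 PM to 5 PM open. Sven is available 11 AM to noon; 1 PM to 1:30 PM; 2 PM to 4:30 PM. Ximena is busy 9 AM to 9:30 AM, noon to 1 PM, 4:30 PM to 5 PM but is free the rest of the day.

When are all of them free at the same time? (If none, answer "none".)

Arjun free: 10:00-12:00, 13:00-16:30 (invert busy blocks within the working day).
Farrukh free: 09:30-10:00, 10:30-17:00 (invert busy blocks within the working day).
Leo free: 11:30-12:00, 12:30-13:30, 15:30-17:00 (invert busy blocks within the working day).
Imani free: 10:00-15:00, 16:00-17:00.
Sven free: 11:00-12:00, 13:00-13:30, 14:00-16:30.
Ximena free: 09:30-12:00, 13:00-16:30 (invert busy blocks within the working day).
Arjun ∩ Farrukh: 10:30-12:00, 13:00-16:30.
Arjun ∩ Farrukh ∩ Leo: 11:30-12:00, 13:00-13:30, 15:30-16:30.
Arjun ∩ Farrukh ∩ Leo ∩ Imani: 11:30-12:00, 13:00-13:30, 16:00-16:30.
Arjun ∩ Farrukh ∩ Leo ∩ Imani ∩ Sven: 11:30-12:00, 13:00-13:30, 16:00-16:30.
Arjun ∩ Farrukh ∩ Leo ∩ Imani ∩ Sven ∩ Ximena: 11:30-12:00, 13:00-13:30, 16:00-16:30.

11:30-12:00, 13:00-13:30, 16:00-16:30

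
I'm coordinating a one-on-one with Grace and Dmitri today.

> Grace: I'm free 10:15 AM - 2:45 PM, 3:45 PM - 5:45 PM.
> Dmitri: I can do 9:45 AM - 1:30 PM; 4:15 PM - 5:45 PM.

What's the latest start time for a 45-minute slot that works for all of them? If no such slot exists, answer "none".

Grace ∩ Dmitri: 10:15-13:30, 16:15-17:45.
So the common availability across everyone is 10:15-13:30, 16:15-17:45.
The last common window of at least 45 minutes is 16:15-17:45; a 45-minute meeting can start as late as 17:00 and still end by 17:45.

17:00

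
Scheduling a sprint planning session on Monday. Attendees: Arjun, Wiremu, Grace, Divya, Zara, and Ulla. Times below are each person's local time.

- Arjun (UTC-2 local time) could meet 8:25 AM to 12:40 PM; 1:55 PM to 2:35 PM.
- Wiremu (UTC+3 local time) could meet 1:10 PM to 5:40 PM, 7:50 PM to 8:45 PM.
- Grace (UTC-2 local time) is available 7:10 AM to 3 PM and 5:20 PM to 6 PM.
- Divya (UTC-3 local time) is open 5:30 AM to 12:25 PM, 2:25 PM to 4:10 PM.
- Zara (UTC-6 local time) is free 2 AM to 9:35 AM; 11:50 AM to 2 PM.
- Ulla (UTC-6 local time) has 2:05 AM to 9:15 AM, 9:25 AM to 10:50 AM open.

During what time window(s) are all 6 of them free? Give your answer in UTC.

10:25-14:40

Arjun in UTC: 10:25-14:40, 15:55-16:35 (add 2h to convert from UTC-2).
Wiremu in UTC: 10:10-14:40, 16:50-17:45 (subtract 3h to convert from UTC+3).
Grace in UTC: 09:10-17:00, 19:20-20:00 (add 2h to convert from UTC-2).
Divya in UTC: 08:30-15:25, 17:25-19:10 (add 3h to convert from UTC-3).
Zara in UTC: 08:00-15:35, 17:50-20:00 (add 6h to convert from UTC-6).
Ulla in UTC: 08:05-15:15, 15:25-16:50 (add 6h to convert from UTC-6).
Arjun ∩ Wiremu: 10:25-14:40.
Arjun ∩ Wiremu ∩ Grace: 10:25-14:40.
Arjun ∩ Wiremu ∩ Grace ∩ Divya: 10:25-14:40.
Arjun ∩ Wiremu ∩ Grace ∩ Divya ∩ Zara: 10:25-14:40.
Arjun ∩ Wiremu ∩ Grace ∩ Divya ∩ Zara ∩ Ulla: 10:25-14:40.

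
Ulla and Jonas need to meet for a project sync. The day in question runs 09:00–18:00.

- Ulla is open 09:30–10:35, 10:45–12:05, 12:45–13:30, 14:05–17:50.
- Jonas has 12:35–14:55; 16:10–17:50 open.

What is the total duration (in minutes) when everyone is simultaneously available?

195

Ulla ∩ Jonas: 12:45-13:30, 14:05-14:55, 16:10-17:50.
Summing the common windows: 45 + 50 + 100 = 195 minutes.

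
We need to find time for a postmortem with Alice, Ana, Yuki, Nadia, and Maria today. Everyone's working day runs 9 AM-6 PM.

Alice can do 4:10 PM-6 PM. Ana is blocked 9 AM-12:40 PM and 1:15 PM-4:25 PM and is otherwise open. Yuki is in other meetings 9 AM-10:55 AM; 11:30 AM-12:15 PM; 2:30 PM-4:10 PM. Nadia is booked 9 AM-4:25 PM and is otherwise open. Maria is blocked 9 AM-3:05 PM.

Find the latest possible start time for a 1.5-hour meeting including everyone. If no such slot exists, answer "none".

16:30

Alice free: 16:10-18:00.
Ana free: 12:40-13:15, 16:25-18:00 (invert busy blocks within the working day).
Yuki free: 10:55-11:30, 12:15-14:30, 16:10-18:00 (invert busy blocks within the working day).
Nadia free: 16:25-18:00 (invert busy blocks within the working day).
Maria free: 15:05-18:00 (invert busy blocks within the working day).
Alice ∩ Ana: 16:25-18:00.
Alice ∩ Ana ∩ Yuki: 16:25-18:00.
Alice ∩ Ana ∩ Yuki ∩ Nadia: 16:25-18:00.
Alice ∩ Ana ∩ Yuki ∩ Nadia ∩ Maria: 16:25-18:00.
The last common window of at least 90 minutes is 16:25-18:00; a 90-minute meeting can start as late as 16:30 and still end by 18:00.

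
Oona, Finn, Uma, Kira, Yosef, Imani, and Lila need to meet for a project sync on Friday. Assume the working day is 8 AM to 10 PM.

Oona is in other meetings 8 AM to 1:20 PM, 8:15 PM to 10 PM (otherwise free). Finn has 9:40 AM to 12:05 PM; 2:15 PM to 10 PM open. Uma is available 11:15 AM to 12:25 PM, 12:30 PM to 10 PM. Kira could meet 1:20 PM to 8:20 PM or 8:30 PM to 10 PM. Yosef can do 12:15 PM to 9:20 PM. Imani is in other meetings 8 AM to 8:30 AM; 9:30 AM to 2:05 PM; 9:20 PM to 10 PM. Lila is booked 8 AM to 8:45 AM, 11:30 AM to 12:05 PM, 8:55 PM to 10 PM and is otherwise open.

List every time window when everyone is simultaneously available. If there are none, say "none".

Oona free: 13:20-20:15 (invert busy blocks within the working day).
Finn free: 09:40-12:05, 14:15-22:00.
Uma free: 11:15-12:25, 12:30-22:00.
Kira free: 13:20-20:20, 20:30-22:00.
Yosef free: 12:15-21:20.
Imani free: 08:30-09:30, 14:05-21:20 (invert busy blocks within the working day).
Lila free: 08:45-11:30, 12:05-20:55 (invert busy blocks within the working day).
Oona ∩ Finn: 14:15-20:15.
Oona ∩ Finn ∩ Uma: 14:15-20:15.
Oona ∩ Finn ∩ Uma ∩ Kira: 14:15-20:15.
Oona ∩ Finn ∩ Uma ∩ Kira ∩ Yosef: 14:15-20:15.
Oona ∩ Finn ∩ Uma ∩ Kira ∩ Yosef ∩ Imani: 14:15-20:15.
Oona ∩ Finn ∩ Uma ∩ Kira ∩ Yosef ∩ Imani ∩ Lila: 14:15-20:15.
So the common availability across everyone is 14:15-20:15.

14:15-20:15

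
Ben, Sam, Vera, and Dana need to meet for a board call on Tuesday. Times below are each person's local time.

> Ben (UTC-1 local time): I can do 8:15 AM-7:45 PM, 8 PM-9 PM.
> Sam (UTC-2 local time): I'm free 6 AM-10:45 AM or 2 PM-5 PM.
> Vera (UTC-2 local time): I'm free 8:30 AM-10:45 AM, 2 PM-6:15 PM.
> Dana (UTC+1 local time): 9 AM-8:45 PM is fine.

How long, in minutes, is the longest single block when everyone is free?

Ben in UTC: 09:15-20:45, 21:00-22:00 (add 1h to convert from UTC-1).
Sam in UTC: 08:00-12:45, 16:00-19:00 (add 2h to convert from UTC-2).
Vera in UTC: 10:30-12:45, 16:00-20:15 (add 2h to convert from UTC-2).
Dana in UTC: 08:00-19:45 (subtract 1h to convert from UTC+1).
Ben ∩ Sam: 09:15-12:45, 16:00-19:00.
Ben ∩ Sam ∩ Vera: 10:30-12:45, 16:00-19:00.
Ben ∩ Sam ∩ Vera ∩ Dana: 10:30-12:45, 16:00-19:00.
The longest is 16:00-19:00 at 180 minutes.

180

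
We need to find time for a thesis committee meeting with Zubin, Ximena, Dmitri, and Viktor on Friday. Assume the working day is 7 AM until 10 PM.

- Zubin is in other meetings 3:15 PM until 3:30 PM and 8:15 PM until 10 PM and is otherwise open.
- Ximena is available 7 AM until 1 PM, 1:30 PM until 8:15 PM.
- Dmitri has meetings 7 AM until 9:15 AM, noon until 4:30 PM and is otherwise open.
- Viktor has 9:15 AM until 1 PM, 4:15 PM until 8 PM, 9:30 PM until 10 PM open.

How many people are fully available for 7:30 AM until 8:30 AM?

Zubin free: 07:00-15:15, 15:30-20:15 (invert busy blocks within the working day).
Ximena free: 07:00-13:00, 13:30-20:15.
Dmitri free: 09:15-12:00, 16:30-22:00 (invert busy blocks within the working day).
Viktor free: 09:15-13:00, 16:15-20:00, 21:30-22:00.
Zubin and Ximena can make the full 07:30-08:30 slot — that's 2.

2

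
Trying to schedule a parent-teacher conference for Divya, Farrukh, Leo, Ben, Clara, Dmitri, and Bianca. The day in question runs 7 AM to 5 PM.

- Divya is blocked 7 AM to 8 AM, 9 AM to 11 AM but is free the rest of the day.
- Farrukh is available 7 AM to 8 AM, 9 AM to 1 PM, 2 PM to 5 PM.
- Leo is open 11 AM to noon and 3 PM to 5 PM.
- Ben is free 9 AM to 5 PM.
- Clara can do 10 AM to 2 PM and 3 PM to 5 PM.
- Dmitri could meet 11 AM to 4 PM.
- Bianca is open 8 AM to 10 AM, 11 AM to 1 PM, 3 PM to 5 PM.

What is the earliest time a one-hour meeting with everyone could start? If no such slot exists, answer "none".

11:00

Divya free: 08:00-09:00, 11:00-17:00 (invert busy blocks within the working day).
Farrukh free: 07:00-08:00, 09:00-13:00, 14:00-17:00.
Leo free: 11:00-12:00, 15:00-17:00.
Ben free: 09:00-17:00.
Clara free: 10:00-14:00, 15:00-17:00.
Dmitri free: 11:00-16:00.
Bianca free: 08:00-10:00, 11:00-13:00, 15:00-17:00.
Divya ∩ Farrukh: 11:00-13:00, 14:00-17:00.
Divya ∩ Farrukh ∩ Leo: 11:00-12:00, 15:00-17:00.
Divya ∩ Farrukh ∩ Leo ∩ Ben: 11:00-12:00, 15:00-17:00.
Divya ∩ Farrukh ∩ Leo ∩ Ben ∩ Clara: 11:00-12:00, 15:00-17:00.
Divya ∩ Farrukh ∩ Leo ∩ Ben ∩ Clara ∩ Dmitri: 11:00-12:00, 15:00-16:00.
Divya ∩ Farrukh ∩ Leo ∩ Ben ∩ Clara ∩ Dmitri ∩ Bianca: 11:00-12:00, 15:00-16:00.
So the common availability across everyone is 11:00-12:00, 15:00-16:00.
The first common window of at least 60 minutes is 11:00-12:00, so the earliest start is 11:00.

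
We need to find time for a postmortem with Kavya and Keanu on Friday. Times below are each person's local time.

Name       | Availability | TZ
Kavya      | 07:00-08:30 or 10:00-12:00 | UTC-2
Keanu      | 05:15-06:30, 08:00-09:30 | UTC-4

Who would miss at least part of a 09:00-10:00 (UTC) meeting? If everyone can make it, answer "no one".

Keanu

Kavya in UTC: 09:00-10:30, 12:00-14:00 (add 2h to convert from UTC-2).
Keanu in UTC: 09:15-10:30, 12:00-13:30 (add 4h to convert from UTC-4).
Kavya: free for 09:00-10:00. Keanu: not fully free for 09:00-10:00.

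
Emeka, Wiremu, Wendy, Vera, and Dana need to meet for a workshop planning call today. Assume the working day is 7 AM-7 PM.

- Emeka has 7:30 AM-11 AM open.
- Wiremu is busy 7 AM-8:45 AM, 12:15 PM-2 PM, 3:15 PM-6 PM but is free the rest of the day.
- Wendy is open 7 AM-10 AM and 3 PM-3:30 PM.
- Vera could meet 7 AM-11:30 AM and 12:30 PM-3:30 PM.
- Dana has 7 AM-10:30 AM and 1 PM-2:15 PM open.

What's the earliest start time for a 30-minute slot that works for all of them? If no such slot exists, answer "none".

Emeka free: 07:30-11:00.
Wiremu free: 08:45-12:15, 14:00-15:15, 18:00-19:00 (invert busy blocks within the working day).
Wendy free: 07:00-10:00, 15:00-15:30.
Vera free: 07:00-11:30, 12:30-15:30.
Dana free: 07:00-10:30, 13:00-14:15.
Emeka ∩ Wiremu: 08:45-11:00.
Emeka ∩ Wiremu ∩ Wendy: 08:45-10:00.
Emeka ∩ Wiremu ∩ Wendy ∩ Vera: 08:45-10:00.
Emeka ∩ Wiremu ∩ Wendy ∩ Vera ∩ Dana: 08:45-10:00.
The first common window of at least 30 minutes is 08:45-10:00, so the earliest start is 08:45.

08:45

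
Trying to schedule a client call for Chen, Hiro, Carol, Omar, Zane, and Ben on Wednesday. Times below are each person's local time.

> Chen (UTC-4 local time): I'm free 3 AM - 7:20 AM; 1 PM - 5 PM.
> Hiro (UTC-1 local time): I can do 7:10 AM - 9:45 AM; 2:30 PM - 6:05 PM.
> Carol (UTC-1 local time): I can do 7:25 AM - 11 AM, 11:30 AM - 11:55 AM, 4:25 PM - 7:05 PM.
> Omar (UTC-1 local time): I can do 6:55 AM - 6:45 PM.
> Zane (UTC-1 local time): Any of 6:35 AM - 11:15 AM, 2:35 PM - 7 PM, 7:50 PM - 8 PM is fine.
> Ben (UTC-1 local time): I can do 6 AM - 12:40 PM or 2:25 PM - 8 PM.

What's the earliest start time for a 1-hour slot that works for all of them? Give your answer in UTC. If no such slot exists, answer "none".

08:25

Chen in UTC: 07:00-11:20, 17:00-21:00 (add 4h to convert from UTC-4).
Hiro in UTC: 08:10-10:45, 15:30-19:05 (add 1h to convert from UTC-1).
Carol in UTC: 08:25-12:00, 12:30-12:55, 17:25-20:05 (add 1h to convert from UTC-1).
Omar in UTC: 07:55-19:45 (add 1h to convert from UTC-1).
Zane in UTC: 07:35-12:15, 15:35-20:00, 20:50-21:00 (add 1h to convert from UTC-1).
Ben in UTC: 07:00-13:40, 15:25-21:00 (add 1h to convert from UTC-1).
Chen ∩ Hiro: 08:10-10:45, 17:00-19:05.
Chen ∩ Hiro ∩ Carol: 08:25-10:45, 17:25-19:05.
Chen ∩ Hiro ∩ Carol ∩ Omar: 08:25-10:45, 17:25-19:05.
Chen ∩ Hiro ∩ Carol ∩ Omar ∩ Zane: 08:25-10:45, 17:25-19:05.
Chen ∩ Hiro ∩ Carol ∩ Omar ∩ Zane ∩ Ben: 08:25-10:45, 17:25-19:05.
Those are the intersection windows.
The first common window of at least 60 minutes is 08:25-10:45, so the earliest start is 08:25.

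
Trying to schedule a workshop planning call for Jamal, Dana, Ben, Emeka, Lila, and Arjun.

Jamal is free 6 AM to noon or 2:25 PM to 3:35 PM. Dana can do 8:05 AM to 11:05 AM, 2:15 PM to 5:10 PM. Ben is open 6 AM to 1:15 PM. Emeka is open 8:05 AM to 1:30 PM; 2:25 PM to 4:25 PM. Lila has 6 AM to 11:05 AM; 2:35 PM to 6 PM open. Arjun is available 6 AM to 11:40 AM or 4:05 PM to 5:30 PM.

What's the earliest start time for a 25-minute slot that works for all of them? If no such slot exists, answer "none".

08:05

Jamal ∩ Dana: 08:05-11:05, 14:25-15:35.
Jamal ∩ Dana ∩ Ben: 08:05-11:05.
Jamal ∩ Dana ∩ Ben ∩ Emeka: 08:05-11:05.
Jamal ∩ Dana ∩ Ben ∩ Emeka ∩ Lila: 08:05-11:05.
Jamal ∩ Dana ∩ Ben ∩ Emeka ∩ Lila ∩ Arjun: 08:05-11:05.
The first common window of at least 25 minutes is 08:05-11:05, so the earliest start is 08:05.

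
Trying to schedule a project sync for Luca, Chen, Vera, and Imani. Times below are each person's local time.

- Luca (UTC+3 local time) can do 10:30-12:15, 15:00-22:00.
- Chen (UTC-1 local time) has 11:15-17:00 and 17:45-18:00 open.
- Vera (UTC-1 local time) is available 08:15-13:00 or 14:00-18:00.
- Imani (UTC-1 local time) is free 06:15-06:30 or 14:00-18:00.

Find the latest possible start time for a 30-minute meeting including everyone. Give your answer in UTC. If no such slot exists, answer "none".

Luca in UTC: 07:30-09:15, 12:00-19:00 (subtract 3h to convert from UTC+3).
Chen in UTC: 12:15-18:00, 18:45-19:00 (add 1h to convert from UTC-1).
Vera in UTC: 09:15-14:00, 15:00-19:00 (add 1h to convert from UTC-1).
Imani in UTC: 07:15-07:30, 15:00-19:00 (add 1h to convert from UTC-1).
Luca ∩ Chen: 12:15-18:00, 18:45-19:00.
Luca ∩ Chen ∩ Vera: 12:15-14:00, 15:00-18:00, 18:45-19:00.
Luca ∩ Chen ∩ Vera ∩ Imani: 15:00-18:00, 18:45-19:00.
Those are the intersection windows.
The last common window of at least 30 minutes is 15:00-18:00; a 30-minute meeting can start as late as 17:30 and still end by 18:00.

17:30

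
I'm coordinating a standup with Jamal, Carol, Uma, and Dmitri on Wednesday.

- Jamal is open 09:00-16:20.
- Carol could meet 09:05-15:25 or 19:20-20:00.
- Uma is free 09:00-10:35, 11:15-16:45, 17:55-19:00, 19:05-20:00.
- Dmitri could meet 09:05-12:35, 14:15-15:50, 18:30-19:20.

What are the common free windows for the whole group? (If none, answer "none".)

09:05-10:35, 11:15-12:35, 14:15-15:25

Jamal ∩ Carol: 09:05-15:25.
Jamal ∩ Carol ∩ Uma: 09:05-10:35, 11:15-15:25.
Jamal ∩ Carol ∩ Uma ∩ Dmitri: 09:05-10:35, 11:15-12:35, 14:15-15:25.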